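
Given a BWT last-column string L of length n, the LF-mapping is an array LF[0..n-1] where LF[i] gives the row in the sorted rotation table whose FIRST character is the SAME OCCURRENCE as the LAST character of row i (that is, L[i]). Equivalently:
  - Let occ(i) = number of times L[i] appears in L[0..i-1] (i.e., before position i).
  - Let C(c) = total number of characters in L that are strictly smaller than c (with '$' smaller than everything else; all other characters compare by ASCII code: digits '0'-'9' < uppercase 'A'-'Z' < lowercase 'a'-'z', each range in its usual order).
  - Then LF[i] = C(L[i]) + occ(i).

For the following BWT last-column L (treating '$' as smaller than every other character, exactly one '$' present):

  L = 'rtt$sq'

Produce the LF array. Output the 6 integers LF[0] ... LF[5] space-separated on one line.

Char counts: '$':1, 'q':1, 'r':1, 's':1, 't':2
C (first-col start): C('$')=0, C('q')=1, C('r')=2, C('s')=3, C('t')=4
L[0]='r': occ=0, LF[0]=C('r')+0=2+0=2
L[1]='t': occ=0, LF[1]=C('t')+0=4+0=4
L[2]='t': occ=1, LF[2]=C('t')+1=4+1=5
L[3]='$': occ=0, LF[3]=C('$')+0=0+0=0
L[4]='s': occ=0, LF[4]=C('s')+0=3+0=3
L[5]='q': occ=0, LF[5]=C('q')+0=1+0=1

Answer: 2 4 5 0 3 1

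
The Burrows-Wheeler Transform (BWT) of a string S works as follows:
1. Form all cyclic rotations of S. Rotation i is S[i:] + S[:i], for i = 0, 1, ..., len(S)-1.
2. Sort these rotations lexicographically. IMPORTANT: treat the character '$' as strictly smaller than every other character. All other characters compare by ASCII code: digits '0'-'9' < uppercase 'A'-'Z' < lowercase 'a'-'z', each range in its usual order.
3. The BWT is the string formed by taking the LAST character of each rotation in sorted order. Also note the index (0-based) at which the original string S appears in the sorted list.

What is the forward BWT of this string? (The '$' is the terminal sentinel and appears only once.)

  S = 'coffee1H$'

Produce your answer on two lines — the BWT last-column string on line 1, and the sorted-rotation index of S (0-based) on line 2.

Answer: He1$effoc
3

Derivation:
All 9 rotations (rotation i = S[i:]+S[:i]):
  rot[0] = coffee1H$
  rot[1] = offee1H$c
  rot[2] = ffee1H$co
  rot[3] = fee1H$cof
  rot[4] = ee1H$coff
  rot[5] = e1H$coffe
  rot[6] = 1H$coffee
  rot[7] = H$coffee1
  rot[8] = $coffee1H
Sorted (with $ < everything):
  sorted[0] = $coffee1H  (last char: 'H')
  sorted[1] = 1H$coffee  (last char: 'e')
  sorted[2] = H$coffee1  (last char: '1')
  sorted[3] = coffee1H$  (last char: '$')
  sorted[4] = e1H$coffe  (last char: 'e')
  sorted[5] = ee1H$coff  (last char: 'f')
  sorted[6] = fee1H$cof  (last char: 'f')
  sorted[7] = ffee1H$co  (last char: 'o')
  sorted[8] = offee1H$c  (last char: 'c')
Last column: He1$effoc
Original string S is at sorted index 3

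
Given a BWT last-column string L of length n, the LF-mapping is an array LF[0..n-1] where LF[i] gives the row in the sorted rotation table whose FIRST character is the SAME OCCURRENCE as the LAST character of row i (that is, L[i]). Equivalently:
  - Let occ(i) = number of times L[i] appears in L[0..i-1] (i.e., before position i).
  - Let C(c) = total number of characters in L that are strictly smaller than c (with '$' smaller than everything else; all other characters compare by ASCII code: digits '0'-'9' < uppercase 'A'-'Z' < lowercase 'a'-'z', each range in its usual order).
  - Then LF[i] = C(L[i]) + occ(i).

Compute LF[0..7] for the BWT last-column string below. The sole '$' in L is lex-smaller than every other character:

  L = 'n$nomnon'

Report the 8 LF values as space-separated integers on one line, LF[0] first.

Answer: 2 0 3 6 1 4 7 5

Derivation:
Char counts: '$':1, 'm':1, 'n':4, 'o':2
C (first-col start): C('$')=0, C('m')=1, C('n')=2, C('o')=6
L[0]='n': occ=0, LF[0]=C('n')+0=2+0=2
L[1]='$': occ=0, LF[1]=C('$')+0=0+0=0
L[2]='n': occ=1, LF[2]=C('n')+1=2+1=3
L[3]='o': occ=0, LF[3]=C('o')+0=6+0=6
L[4]='m': occ=0, LF[4]=C('m')+0=1+0=1
L[5]='n': occ=2, LF[5]=C('n')+2=2+2=4
L[6]='o': occ=1, LF[6]=C('o')+1=6+1=7
L[7]='n': occ=3, LF[7]=C('n')+3=2+3=5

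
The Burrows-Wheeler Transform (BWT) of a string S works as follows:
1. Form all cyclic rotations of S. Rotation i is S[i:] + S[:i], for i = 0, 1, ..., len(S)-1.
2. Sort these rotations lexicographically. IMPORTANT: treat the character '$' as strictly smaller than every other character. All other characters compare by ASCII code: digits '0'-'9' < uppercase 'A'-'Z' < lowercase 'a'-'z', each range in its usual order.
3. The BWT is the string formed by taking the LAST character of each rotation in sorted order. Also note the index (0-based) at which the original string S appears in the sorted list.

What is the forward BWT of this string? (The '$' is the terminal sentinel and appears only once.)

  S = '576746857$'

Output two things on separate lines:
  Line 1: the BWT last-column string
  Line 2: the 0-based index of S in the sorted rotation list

Answer: 778$745656
3

Derivation:
All 10 rotations (rotation i = S[i:]+S[:i]):
  rot[0] = 576746857$
  rot[1] = 76746857$5
  rot[2] = 6746857$57
  rot[3] = 746857$576
  rot[4] = 46857$5767
  rot[5] = 6857$57674
  rot[6] = 857$576746
  rot[7] = 57$5767468
  rot[8] = 7$57674685
  rot[9] = $576746857
Sorted (with $ < everything):
  sorted[0] = $576746857  (last char: '7')
  sorted[1] = 46857$5767  (last char: '7')
  sorted[2] = 57$5767468  (last char: '8')
  sorted[3] = 576746857$  (last char: '$')
  sorted[4] = 6746857$57  (last char: '7')
  sorted[5] = 6857$57674  (last char: '4')
  sorted[6] = 7$57674685  (last char: '5')
  sorted[7] = 746857$576  (last char: '6')
  sorted[8] = 76746857$5  (last char: '5')
  sorted[9] = 857$576746  (last char: '6')
Last column: 778$745656
Original string S is at sorted index 3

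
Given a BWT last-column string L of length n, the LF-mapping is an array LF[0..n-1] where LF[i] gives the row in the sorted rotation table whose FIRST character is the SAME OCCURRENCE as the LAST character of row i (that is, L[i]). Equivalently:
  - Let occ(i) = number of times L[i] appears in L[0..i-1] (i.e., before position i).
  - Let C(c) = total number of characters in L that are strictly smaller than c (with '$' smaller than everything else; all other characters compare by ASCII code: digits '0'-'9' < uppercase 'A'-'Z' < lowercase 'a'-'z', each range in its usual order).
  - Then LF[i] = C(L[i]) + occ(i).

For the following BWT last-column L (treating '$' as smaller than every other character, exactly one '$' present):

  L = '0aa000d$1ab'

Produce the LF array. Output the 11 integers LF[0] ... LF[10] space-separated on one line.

Char counts: '$':1, '0':4, '1':1, 'a':3, 'b':1, 'd':1
C (first-col start): C('$')=0, C('0')=1, C('1')=5, C('a')=6, C('b')=9, C('d')=10
L[0]='0': occ=0, LF[0]=C('0')+0=1+0=1
L[1]='a': occ=0, LF[1]=C('a')+0=6+0=6
L[2]='a': occ=1, LF[2]=C('a')+1=6+1=7
L[3]='0': occ=1, LF[3]=C('0')+1=1+1=2
L[4]='0': occ=2, LF[4]=C('0')+2=1+2=3
L[5]='0': occ=3, LF[5]=C('0')+3=1+3=4
L[6]='d': occ=0, LF[6]=C('d')+0=10+0=10
L[7]='$': occ=0, LF[7]=C('$')+0=0+0=0
L[8]='1': occ=0, LF[8]=C('1')+0=5+0=5
L[9]='a': occ=2, LF[9]=C('a')+2=6+2=8
L[10]='b': occ=0, LF[10]=C('b')+0=9+0=9

Answer: 1 6 7 2 3 4 10 0 5 8 9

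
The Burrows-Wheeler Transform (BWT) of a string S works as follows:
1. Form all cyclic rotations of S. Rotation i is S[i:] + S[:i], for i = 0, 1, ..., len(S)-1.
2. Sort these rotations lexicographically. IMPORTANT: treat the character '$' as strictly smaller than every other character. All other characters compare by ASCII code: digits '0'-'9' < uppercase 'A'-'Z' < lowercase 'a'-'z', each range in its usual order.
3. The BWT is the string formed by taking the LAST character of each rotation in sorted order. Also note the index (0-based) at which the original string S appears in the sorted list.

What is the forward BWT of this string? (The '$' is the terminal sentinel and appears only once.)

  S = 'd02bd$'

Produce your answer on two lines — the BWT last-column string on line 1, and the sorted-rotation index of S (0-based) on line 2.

All 6 rotations (rotation i = S[i:]+S[:i]):
  rot[0] = d02bd$
  rot[1] = 02bd$d
  rot[2] = 2bd$d0
  rot[3] = bd$d02
  rot[4] = d$d02b
  rot[5] = $d02bd
Sorted (with $ < everything):
  sorted[0] = $d02bd  (last char: 'd')
  sorted[1] = 02bd$d  (last char: 'd')
  sorted[2] = 2bd$d0  (last char: '0')
  sorted[3] = bd$d02  (last char: '2')
  sorted[4] = d$d02b  (last char: 'b')
  sorted[5] = d02bd$  (last char: '$')
Last column: dd02b$
Original string S is at sorted index 5

Answer: dd02b$
5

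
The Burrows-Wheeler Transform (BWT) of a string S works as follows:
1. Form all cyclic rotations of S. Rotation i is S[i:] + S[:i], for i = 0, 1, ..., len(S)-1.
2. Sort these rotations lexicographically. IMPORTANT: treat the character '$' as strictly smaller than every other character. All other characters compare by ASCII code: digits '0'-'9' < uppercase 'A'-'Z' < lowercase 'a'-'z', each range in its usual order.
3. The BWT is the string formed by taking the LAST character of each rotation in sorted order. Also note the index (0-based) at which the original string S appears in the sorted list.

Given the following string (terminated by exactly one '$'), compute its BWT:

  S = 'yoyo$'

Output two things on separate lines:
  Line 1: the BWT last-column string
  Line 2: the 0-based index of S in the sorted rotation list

All 5 rotations (rotation i = S[i:]+S[:i]):
  rot[0] = yoyo$
  rot[1] = oyo$y
  rot[2] = yo$yo
  rot[3] = o$yoy
  rot[4] = $yoyo
Sorted (with $ < everything):
  sorted[0] = $yoyo  (last char: 'o')
  sorted[1] = o$yoy  (last char: 'y')
  sorted[2] = oyo$y  (last char: 'y')
  sorted[3] = yo$yo  (last char: 'o')
  sorted[4] = yoyo$  (last char: '$')
Last column: oyyo$
Original string S is at sorted index 4

Answer: oyyo$
4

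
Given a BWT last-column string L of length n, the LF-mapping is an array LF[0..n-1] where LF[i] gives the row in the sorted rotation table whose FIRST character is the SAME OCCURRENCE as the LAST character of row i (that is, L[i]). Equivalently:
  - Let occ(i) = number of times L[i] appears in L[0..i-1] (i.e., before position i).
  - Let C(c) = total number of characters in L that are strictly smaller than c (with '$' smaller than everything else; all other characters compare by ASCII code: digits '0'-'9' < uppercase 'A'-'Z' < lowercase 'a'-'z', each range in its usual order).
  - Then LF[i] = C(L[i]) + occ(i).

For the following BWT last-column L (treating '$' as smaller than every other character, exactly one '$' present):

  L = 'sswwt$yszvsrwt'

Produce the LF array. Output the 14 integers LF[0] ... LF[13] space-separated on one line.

Char counts: '$':1, 'r':1, 's':4, 't':2, 'v':1, 'w':3, 'y':1, 'z':1
C (first-col start): C('$')=0, C('r')=1, C('s')=2, C('t')=6, C('v')=8, C('w')=9, C('y')=12, C('z')=13
L[0]='s': occ=0, LF[0]=C('s')+0=2+0=2
L[1]='s': occ=1, LF[1]=C('s')+1=2+1=3
L[2]='w': occ=0, LF[2]=C('w')+0=9+0=9
L[3]='w': occ=1, LF[3]=C('w')+1=9+1=10
L[4]='t': occ=0, LF[4]=C('t')+0=6+0=6
L[5]='$': occ=0, LF[5]=C('$')+0=0+0=0
L[6]='y': occ=0, LF[6]=C('y')+0=12+0=12
L[7]='s': occ=2, LF[7]=C('s')+2=2+2=4
L[8]='z': occ=0, LF[8]=C('z')+0=13+0=13
L[9]='v': occ=0, LF[9]=C('v')+0=8+0=8
L[10]='s': occ=3, LF[10]=C('s')+3=2+3=5
L[11]='r': occ=0, LF[11]=C('r')+0=1+0=1
L[12]='w': occ=2, LF[12]=C('w')+2=9+2=11
L[13]='t': occ=1, LF[13]=C('t')+1=6+1=7

Answer: 2 3 9 10 6 0 12 4 13 8 5 1 11 7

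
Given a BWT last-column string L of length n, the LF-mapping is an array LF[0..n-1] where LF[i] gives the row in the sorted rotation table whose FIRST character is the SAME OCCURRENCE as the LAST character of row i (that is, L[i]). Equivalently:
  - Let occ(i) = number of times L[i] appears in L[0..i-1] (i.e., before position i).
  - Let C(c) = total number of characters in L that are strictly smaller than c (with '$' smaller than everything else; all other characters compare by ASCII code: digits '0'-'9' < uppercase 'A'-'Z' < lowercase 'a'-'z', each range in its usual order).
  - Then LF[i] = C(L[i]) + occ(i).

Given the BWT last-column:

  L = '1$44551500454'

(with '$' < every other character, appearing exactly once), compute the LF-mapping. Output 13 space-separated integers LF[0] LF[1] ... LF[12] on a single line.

Char counts: '$':1, '0':2, '1':2, '4':4, '5':4
C (first-col start): C('$')=0, C('0')=1, C('1')=3, C('4')=5, C('5')=9
L[0]='1': occ=0, LF[0]=C('1')+0=3+0=3
L[1]='$': occ=0, LF[1]=C('$')+0=0+0=0
L[2]='4': occ=0, LF[2]=C('4')+0=5+0=5
L[3]='4': occ=1, LF[3]=C('4')+1=5+1=6
L[4]='5': occ=0, LF[4]=C('5')+0=9+0=9
L[5]='5': occ=1, LF[5]=C('5')+1=9+1=10
L[6]='1': occ=1, LF[6]=C('1')+1=3+1=4
L[7]='5': occ=2, LF[7]=C('5')+2=9+2=11
L[8]='0': occ=0, LF[8]=C('0')+0=1+0=1
L[9]='0': occ=1, LF[9]=C('0')+1=1+1=2
L[10]='4': occ=2, LF[10]=C('4')+2=5+2=7
L[11]='5': occ=3, LF[11]=C('5')+3=9+3=12
L[12]='4': occ=3, LF[12]=C('4')+3=5+3=8

Answer: 3 0 5 6 9 10 4 11 1 2 7 12 8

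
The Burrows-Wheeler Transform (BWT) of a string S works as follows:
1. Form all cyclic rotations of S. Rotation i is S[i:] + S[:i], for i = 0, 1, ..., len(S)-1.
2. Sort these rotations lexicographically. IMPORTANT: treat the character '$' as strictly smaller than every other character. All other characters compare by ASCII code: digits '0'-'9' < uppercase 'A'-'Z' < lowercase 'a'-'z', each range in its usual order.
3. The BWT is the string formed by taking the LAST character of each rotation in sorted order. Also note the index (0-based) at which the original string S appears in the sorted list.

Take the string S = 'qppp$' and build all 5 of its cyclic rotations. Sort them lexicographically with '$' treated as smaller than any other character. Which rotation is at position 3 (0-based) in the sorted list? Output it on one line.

All 5 rotations (rotation i = S[i:]+S[:i]):
  rot[0] = qppp$
  rot[1] = ppp$q
  rot[2] = pp$qp
  rot[3] = p$qpp
  rot[4] = $qppp
Sorted (with $ < everything):
  sorted[0] = $qppp
  sorted[1] = p$qpp
  sorted[2] = pp$qp
  sorted[3] = ppp$q
  sorted[4] = qppp$
sorted[3] = ppp$q

Answer: ppp$q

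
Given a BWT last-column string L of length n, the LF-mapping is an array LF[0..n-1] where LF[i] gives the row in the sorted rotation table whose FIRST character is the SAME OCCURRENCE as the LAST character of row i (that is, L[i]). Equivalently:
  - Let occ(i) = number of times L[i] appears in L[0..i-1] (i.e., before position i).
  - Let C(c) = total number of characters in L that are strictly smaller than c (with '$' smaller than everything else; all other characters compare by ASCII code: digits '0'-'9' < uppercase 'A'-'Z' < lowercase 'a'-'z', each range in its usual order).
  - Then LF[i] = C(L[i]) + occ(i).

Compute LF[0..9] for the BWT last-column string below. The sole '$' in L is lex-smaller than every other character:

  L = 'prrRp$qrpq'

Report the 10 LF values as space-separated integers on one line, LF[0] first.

Answer: 2 7 8 1 3 0 5 9 4 6

Derivation:
Char counts: '$':1, 'R':1, 'p':3, 'q':2, 'r':3
C (first-col start): C('$')=0, C('R')=1, C('p')=2, C('q')=5, C('r')=7
L[0]='p': occ=0, LF[0]=C('p')+0=2+0=2
L[1]='r': occ=0, LF[1]=C('r')+0=7+0=7
L[2]='r': occ=1, LF[2]=C('r')+1=7+1=8
L[3]='R': occ=0, LF[3]=C('R')+0=1+0=1
L[4]='p': occ=1, LF[4]=C('p')+1=2+1=3
L[5]='$': occ=0, LF[5]=C('$')+0=0+0=0
L[6]='q': occ=0, LF[6]=C('q')+0=5+0=5
L[7]='r': occ=2, LF[7]=C('r')+2=7+2=9
L[8]='p': occ=2, LF[8]=C('p')+2=2+2=4
L[9]='q': occ=1, LF[9]=C('q')+1=5+1=6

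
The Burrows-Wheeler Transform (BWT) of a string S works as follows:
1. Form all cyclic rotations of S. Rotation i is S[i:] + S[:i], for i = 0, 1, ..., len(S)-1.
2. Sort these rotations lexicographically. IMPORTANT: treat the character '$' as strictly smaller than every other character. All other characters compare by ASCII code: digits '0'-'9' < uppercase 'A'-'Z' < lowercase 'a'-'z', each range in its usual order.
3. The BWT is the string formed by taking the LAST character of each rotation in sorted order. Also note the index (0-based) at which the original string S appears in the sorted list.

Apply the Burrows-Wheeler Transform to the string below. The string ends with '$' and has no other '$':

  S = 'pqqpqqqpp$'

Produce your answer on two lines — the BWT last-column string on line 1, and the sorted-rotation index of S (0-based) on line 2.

Answer: ppq$qqqqpp
3

Derivation:
All 10 rotations (rotation i = S[i:]+S[:i]):
  rot[0] = pqqpqqqpp$
  rot[1] = qqpqqqpp$p
  rot[2] = qpqqqpp$pq
  rot[3] = pqqqpp$pqq
  rot[4] = qqqpp$pqqp
  rot[5] = qqpp$pqqpq
  rot[6] = qpp$pqqpqq
  rot[7] = pp$pqqpqqq
  rot[8] = p$pqqpqqqp
  rot[9] = $pqqpqqqpp
Sorted (with $ < everything):
  sorted[0] = $pqqpqqqpp  (last char: 'p')
  sorted[1] = p$pqqpqqqp  (last char: 'p')
  sorted[2] = pp$pqqpqqq  (last char: 'q')
  sorted[3] = pqqpqqqpp$  (last char: '$')
  sorted[4] = pqqqpp$pqq  (last char: 'q')
  sorted[5] = qpp$pqqpqq  (last char: 'q')
  sorted[6] = qpqqqpp$pq  (last char: 'q')
  sorted[7] = qqpp$pqqpq  (last char: 'q')
  sorted[8] = qqpqqqpp$p  (last char: 'p')
  sorted[9] = qqqpp$pqqp  (last char: 'p')
Last column: ppq$qqqqpp
Original string S is at sorted index 3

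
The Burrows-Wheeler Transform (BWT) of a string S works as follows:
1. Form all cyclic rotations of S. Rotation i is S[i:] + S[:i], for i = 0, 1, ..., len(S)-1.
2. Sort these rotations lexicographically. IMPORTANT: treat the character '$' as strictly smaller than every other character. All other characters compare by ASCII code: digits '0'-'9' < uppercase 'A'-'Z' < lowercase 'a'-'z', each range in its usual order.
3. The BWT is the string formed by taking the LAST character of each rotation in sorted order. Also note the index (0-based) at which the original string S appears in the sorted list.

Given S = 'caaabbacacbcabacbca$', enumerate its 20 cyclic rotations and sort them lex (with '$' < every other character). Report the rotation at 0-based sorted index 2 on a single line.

All 20 rotations (rotation i = S[i:]+S[:i]):
  rot[0] = caaabbacacbcabacbca$
  rot[1] = aaabbacacbcabacbca$c
  rot[2] = aabbacacbcabacbca$ca
  rot[3] = abbacacbcabacbca$caa
  rot[4] = bbacacbcabacbca$caaa
  rot[5] = bacacbcabacbca$caaab
  rot[6] = acacbcabacbca$caaabb
  rot[7] = cacbcabacbca$caaabba
  rot[8] = acbcabacbca$caaabbac
  rot[9] = cbcabacbca$caaabbaca
  rot[10] = bcabacbca$caaabbacac
  rot[11] = cabacbca$caaabbacacb
  rot[12] = abacbca$caaabbacacbc
  rot[13] = bacbca$caaabbacacbca
  rot[14] = acbca$caaabbacacbcab
  rot[15] = cbca$caaabbacacbcaba
  rot[16] = bca$caaabbacacbcabac
  rot[17] = ca$caaabbacacbcabacb
  rot[18] = a$caaabbacacbcabacbc
  rot[19] = $caaabbacacbcabacbca
Sorted (with $ < everything):
  sorted[0] = $caaabbacacbcabacbca
  sorted[1] = a$caaabbacacbcabacbc
  sorted[2] = aaabbacacbcabacbca$c
  sorted[3] = aabbacacbcabacbca$ca
  sorted[4] = abacbca$caaabbacacbc
  sorted[5] = abbacacbcabacbca$caa
  sorted[6] = acacbcabacbca$caaabb
  sorted[7] = acbca$caaabbacacbcab
  sorted[8] = acbcabacbca$caaabbac
  sorted[9] = bacacbcabacbca$caaab
  sorted[10] = bacbca$caaabbacacbca
  sorted[11] = bbacacbcabacbca$caaa
  sorted[12] = bca$caaabbacacbcabac
  sorted[13] = bcabacbca$caaabbacac
  sorted[14] = ca$caaabbacacbcabacb
  sorted[15] = caaabbacacbcabacbca$
  sorted[16] = cabacbca$caaabbacacb
  sorted[17] = cacbcabacbca$caaabba
  sorted[18] = cbca$caaabbacacbcaba
  sorted[19] = cbcabacbca$caaabbaca
sorted[2] = aaabbacacbcabacbca$c

Answer: aaabbacacbcabacbca$c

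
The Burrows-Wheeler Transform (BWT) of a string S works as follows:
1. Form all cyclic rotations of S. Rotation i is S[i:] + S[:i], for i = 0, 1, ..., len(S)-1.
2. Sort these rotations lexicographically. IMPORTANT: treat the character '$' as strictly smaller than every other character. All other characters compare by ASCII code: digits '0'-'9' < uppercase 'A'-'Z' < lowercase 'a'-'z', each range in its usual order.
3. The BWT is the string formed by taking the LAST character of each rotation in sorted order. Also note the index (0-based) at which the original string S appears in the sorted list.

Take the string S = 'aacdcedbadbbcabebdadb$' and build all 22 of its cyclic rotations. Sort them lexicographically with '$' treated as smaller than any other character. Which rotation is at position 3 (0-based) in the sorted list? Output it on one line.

All 22 rotations (rotation i = S[i:]+S[:i]):
  rot[0] = aacdcedbadbbcabebdadb$
  rot[1] = acdcedbadbbcabebdadb$a
  rot[2] = cdcedbadbbcabebdadb$aa
  rot[3] = dcedbadbbcabebdadb$aac
  rot[4] = cedbadbbcabebdadb$aacd
  rot[5] = edbadbbcabebdadb$aacdc
  rot[6] = dbadbbcabebdadb$aacdce
  rot[7] = badbbcabebdadb$aacdced
  rot[8] = adbbcabebdadb$aacdcedb
  rot[9] = dbbcabebdadb$aacdcedba
  rot[10] = bbcabebdadb$aacdcedbad
  rot[11] = bcabebdadb$aacdcedbadb
  rot[12] = cabebdadb$aacdcedbadbb
  rot[13] = abebdadb$aacdcedbadbbc
  rot[14] = bebdadb$aacdcedbadbbca
  rot[15] = ebdadb$aacdcedbadbbcab
  rot[16] = bdadb$aacdcedbadbbcabe
  rot[17] = dadb$aacdcedbadbbcabeb
  rot[18] = adb$aacdcedbadbbcabebd
  rot[19] = db$aacdcedbadbbcabebda
  rot[20] = b$aacdcedbadbbcabebdad
  rot[21] = $aacdcedbadbbcabebdadb
Sorted (with $ < everything):
  sorted[0] = $aacdcedbadbbcabebdadb
  sorted[1] = aacdcedbadbbcabebdadb$
  sorted[2] = abebdadb$aacdcedbadbbc
  sorted[3] = acdcedbadbbcabebdadb$a
  sorted[4] = adb$aacdcedbadbbcabebd
  sorted[5] = adbbcabebdadb$aacdcedb
  sorted[6] = b$aacdcedbadbbcabebdad
  sorted[7] = badbbcabebdadb$aacdced
  sorted[8] = bbcabebdadb$aacdcedbad
  sorted[9] = bcabebdadb$aacdcedbadb
  sorted[10] = bdadb$aacdcedbadbbcabe
  sorted[11] = bebdadb$aacdcedbadbbca
  sorted[12] = cabebdadb$aacdcedbadbb
  sorted[13] = cdcedbadbbcabebdadb$aa
  sorted[14] = cedbadbbcabebdadb$aacd
  sorted[15] = dadb$aacdcedbadbbcabeb
  sorted[16] = db$aacdcedbadbbcabebda
  sorted[17] = dbadbbcabebdadb$aacdce
  sorted[18] = dbbcabebdadb$aacdcedba
  sorted[19] = dcedbadbbcabebdadb$aac
  sorted[20] = ebdadb$aacdcedbadbbcab
  sorted[21] = edbadbbcabebdadb$aacdc
sorted[3] = acdcedbadbbcabebdadb$a

Answer: acdcedbadbbcabebdadb$a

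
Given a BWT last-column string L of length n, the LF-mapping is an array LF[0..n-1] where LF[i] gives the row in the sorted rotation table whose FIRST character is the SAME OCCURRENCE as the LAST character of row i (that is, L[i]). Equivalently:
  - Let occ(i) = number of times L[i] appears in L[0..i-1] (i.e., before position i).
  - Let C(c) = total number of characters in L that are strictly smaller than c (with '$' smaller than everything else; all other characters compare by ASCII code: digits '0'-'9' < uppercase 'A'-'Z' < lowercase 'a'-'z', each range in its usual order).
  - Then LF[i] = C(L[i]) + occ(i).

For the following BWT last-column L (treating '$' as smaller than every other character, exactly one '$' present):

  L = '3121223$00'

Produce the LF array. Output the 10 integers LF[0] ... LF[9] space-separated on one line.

Answer: 8 3 5 4 6 7 9 0 1 2

Derivation:
Char counts: '$':1, '0':2, '1':2, '2':3, '3':2
C (first-col start): C('$')=0, C('0')=1, C('1')=3, C('2')=5, C('3')=8
L[0]='3': occ=0, LF[0]=C('3')+0=8+0=8
L[1]='1': occ=0, LF[1]=C('1')+0=3+0=3
L[2]='2': occ=0, LF[2]=C('2')+0=5+0=5
L[3]='1': occ=1, LF[3]=C('1')+1=3+1=4
L[4]='2': occ=1, LF[4]=C('2')+1=5+1=6
L[5]='2': occ=2, LF[5]=C('2')+2=5+2=7
L[6]='3': occ=1, LF[6]=C('3')+1=8+1=9
L[7]='$': occ=0, LF[7]=C('$')+0=0+0=0
L[8]='0': occ=0, LF[8]=C('0')+0=1+0=1
L[9]='0': occ=1, LF[9]=C('0')+1=1+1=2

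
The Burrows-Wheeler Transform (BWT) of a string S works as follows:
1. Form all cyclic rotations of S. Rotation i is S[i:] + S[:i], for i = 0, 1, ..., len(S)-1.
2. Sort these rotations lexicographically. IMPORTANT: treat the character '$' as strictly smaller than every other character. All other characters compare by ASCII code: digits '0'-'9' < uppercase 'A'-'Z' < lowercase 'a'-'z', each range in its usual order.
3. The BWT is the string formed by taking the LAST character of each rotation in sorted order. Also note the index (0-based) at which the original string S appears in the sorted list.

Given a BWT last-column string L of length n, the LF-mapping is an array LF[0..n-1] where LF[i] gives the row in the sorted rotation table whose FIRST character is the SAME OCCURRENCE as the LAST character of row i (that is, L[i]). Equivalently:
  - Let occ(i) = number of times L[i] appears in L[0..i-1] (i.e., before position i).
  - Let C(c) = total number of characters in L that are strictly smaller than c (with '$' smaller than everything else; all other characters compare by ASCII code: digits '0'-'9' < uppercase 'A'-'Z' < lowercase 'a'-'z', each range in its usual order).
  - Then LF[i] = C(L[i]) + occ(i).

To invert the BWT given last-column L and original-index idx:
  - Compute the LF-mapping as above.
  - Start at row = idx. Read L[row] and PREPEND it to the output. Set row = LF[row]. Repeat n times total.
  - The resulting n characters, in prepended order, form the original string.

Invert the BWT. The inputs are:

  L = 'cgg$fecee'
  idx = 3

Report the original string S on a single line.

LF mapping: 1 7 8 0 6 3 2 4 5
Walk LF starting at row 3, prepending L[row]:
  step 1: row=3, L[3]='$', prepend. Next row=LF[3]=0
  step 2: row=0, L[0]='c', prepend. Next row=LF[0]=1
  step 3: row=1, L[1]='g', prepend. Next row=LF[1]=7
  step 4: row=7, L[7]='e', prepend. Next row=LF[7]=4
  step 5: row=4, L[4]='f', prepend. Next row=LF[4]=6
  step 6: row=6, L[6]='c', prepend. Next row=LF[6]=2
  step 7: row=2, L[2]='g', prepend. Next row=LF[2]=8
  step 8: row=8, L[8]='e', prepend. Next row=LF[8]=5
  step 9: row=5, L[5]='e', prepend. Next row=LF[5]=3
Reversed output: eegcfegc$

Answer: eegcfegc$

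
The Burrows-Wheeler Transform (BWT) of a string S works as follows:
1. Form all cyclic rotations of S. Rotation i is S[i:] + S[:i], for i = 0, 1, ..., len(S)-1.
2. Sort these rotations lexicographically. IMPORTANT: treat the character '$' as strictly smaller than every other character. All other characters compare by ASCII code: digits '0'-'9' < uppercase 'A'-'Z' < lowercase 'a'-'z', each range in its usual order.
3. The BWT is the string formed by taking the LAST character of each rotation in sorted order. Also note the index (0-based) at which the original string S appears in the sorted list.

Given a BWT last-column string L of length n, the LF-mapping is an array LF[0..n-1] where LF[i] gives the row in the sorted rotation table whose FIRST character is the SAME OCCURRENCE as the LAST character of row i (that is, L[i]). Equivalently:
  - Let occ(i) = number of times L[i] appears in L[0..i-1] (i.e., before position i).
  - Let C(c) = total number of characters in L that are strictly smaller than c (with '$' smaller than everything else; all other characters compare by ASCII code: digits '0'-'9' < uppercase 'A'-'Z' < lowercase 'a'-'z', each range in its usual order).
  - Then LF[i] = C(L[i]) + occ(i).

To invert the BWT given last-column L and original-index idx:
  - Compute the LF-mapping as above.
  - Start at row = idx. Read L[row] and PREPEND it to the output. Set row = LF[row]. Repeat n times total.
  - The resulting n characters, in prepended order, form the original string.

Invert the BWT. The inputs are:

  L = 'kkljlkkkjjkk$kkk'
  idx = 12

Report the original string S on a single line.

LF mapping: 4 5 14 1 15 6 7 8 2 3 9 10 0 11 12 13
Walk LF starting at row 12, prepending L[row]:
  step 1: row=12, L[12]='$', prepend. Next row=LF[12]=0
  step 2: row=0, L[0]='k', prepend. Next row=LF[0]=4
  step 3: row=4, L[4]='l', prepend. Next row=LF[4]=15
  step 4: row=15, L[15]='k', prepend. Next row=LF[15]=13
  step 5: row=13, L[13]='k', prepend. Next row=LF[13]=11
  step 6: row=11, L[11]='k', prepend. Next row=LF[11]=10
  step 7: row=10, L[10]='k', prepend. Next row=LF[10]=9
  step 8: row=9, L[9]='j', prepend. Next row=LF[9]=3
  step 9: row=3, L[3]='j', prepend. Next row=LF[3]=1
  step 10: row=1, L[1]='k', prepend. Next row=LF[1]=5
  step 11: row=5, L[5]='k', prepend. Next row=LF[5]=6
  step 12: row=6, L[6]='k', prepend. Next row=LF[6]=7
  step 13: row=7, L[7]='k', prepend. Next row=LF[7]=8
  step 14: row=8, L[8]='j', prepend. Next row=LF[8]=2
  step 15: row=2, L[2]='l', prepend. Next row=LF[2]=14
  step 16: row=14, L[14]='k', prepend. Next row=LF[14]=12
Reversed output: kljkkkkjjkkkklk$

Answer: kljkkkkjjkkkklk$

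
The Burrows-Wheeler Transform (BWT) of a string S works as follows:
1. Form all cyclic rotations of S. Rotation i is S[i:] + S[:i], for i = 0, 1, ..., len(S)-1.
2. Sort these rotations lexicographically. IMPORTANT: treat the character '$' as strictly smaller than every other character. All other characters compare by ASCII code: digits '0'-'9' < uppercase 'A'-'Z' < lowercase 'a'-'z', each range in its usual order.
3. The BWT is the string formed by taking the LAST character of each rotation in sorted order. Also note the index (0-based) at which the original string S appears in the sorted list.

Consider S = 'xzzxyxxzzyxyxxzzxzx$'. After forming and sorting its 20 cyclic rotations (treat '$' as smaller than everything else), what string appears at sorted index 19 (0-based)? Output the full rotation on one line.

All 20 rotations (rotation i = S[i:]+S[:i]):
  rot[0] = xzzxyxxzzyxyxxzzxzx$
  rot[1] = zzxyxxzzyxyxxzzxzx$x
  rot[2] = zxyxxzzyxyxxzzxzx$xz
  rot[3] = xyxxzzyxyxxzzxzx$xzz
  rot[4] = yxxzzyxyxxzzxzx$xzzx
  rot[5] = xxzzyxyxxzzxzx$xzzxy
  rot[6] = xzzyxyxxzzxzx$xzzxyx
  rot[7] = zzyxyxxzzxzx$xzzxyxx
  rot[8] = zyxyxxzzxzx$xzzxyxxz
  rot[9] = yxyxxzzxzx$xzzxyxxzz
  rot[10] = xyxxzzxzx$xzzxyxxzzy
  rot[11] = yxxzzxzx$xzzxyxxzzyx
  rot[12] = xxzzxzx$xzzxyxxzzyxy
  rot[13] = xzzxzx$xzzxyxxzzyxyx
  rot[14] = zzxzx$xzzxyxxzzyxyxx
  rot[15] = zxzx$xzzxyxxzzyxyxxz
  rot[16] = xzx$xzzxyxxzzyxyxxzz
  rot[17] = zx$xzzxyxxzzyxyxxzzx
  rot[18] = x$xzzxyxxzzyxyxxzzxz
  rot[19] = $xzzxyxxzzyxyxxzzxzx
Sorted (with $ < everything):
  sorted[0] = $xzzxyxxzzyxyxxzzxzx
  sorted[1] = x$xzzxyxxzzyxyxxzzxz
  sorted[2] = xxzzxzx$xzzxyxxzzyxy
  sorted[3] = xxzzyxyxxzzxzx$xzzxy
  sorted[4] = xyxxzzxzx$xzzxyxxzzy
  sorted[5] = xyxxzzyxyxxzzxzx$xzz
  sorted[6] = xzx$xzzxyxxzzyxyxxzz
  sorted[7] = xzzxyxxzzyxyxxzzxzx$
  sorted[8] = xzzxzx$xzzxyxxzzyxyx
  sorted[9] = xzzyxyxxzzxzx$xzzxyx
  sorted[10] = yxxzzxzx$xzzxyxxzzyx
  sorted[11] = yxxzzyxyxxzzxzx$xzzx
  sorted[12] = yxyxxzzxzx$xzzxyxxzz
  sorted[13] = zx$xzzxyxxzzyxyxxzzx
  sorted[14] = zxyxxzzyxyxxzzxzx$xz
  sorted[15] = zxzx$xzzxyxxzzyxyxxz
  sorted[16] = zyxyxxzzxzx$xzzxyxxz
  sorted[17] = zzxyxxzzyxyxxzzxzx$x
  sorted[18] = zzxzx$xzzxyxxzzyxyxx
  sorted[19] = zzyxyxxzzxzx$xzzxyxx
sorted[19] = zzyxyxxzzxzx$xzzxyxx

Answer: zzyxyxxzzxzx$xzzxyxx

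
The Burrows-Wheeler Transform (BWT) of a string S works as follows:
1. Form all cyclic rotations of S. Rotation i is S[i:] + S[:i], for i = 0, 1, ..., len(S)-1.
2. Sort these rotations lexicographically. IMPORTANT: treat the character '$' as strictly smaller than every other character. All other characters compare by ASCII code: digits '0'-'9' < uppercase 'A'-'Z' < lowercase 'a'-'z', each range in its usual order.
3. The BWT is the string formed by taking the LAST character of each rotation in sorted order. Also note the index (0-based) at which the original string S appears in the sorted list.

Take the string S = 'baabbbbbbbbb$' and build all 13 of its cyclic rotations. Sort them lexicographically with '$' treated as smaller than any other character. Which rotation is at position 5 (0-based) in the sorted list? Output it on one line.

Answer: bb$baabbbbbbb

Derivation:
All 13 rotations (rotation i = S[i:]+S[:i]):
  rot[0] = baabbbbbbbbb$
  rot[1] = aabbbbbbbbb$b
  rot[2] = abbbbbbbbb$ba
  rot[3] = bbbbbbbbb$baa
  rot[4] = bbbbbbbb$baab
  rot[5] = bbbbbbb$baabb
  rot[6] = bbbbbb$baabbb
  rot[7] = bbbbb$baabbbb
  rot[8] = bbbb$baabbbbb
  rot[9] = bbb$baabbbbbb
  rot[10] = bb$baabbbbbbb
  rot[11] = b$baabbbbbbbb
  rot[12] = $baabbbbbbbbb
Sorted (with $ < everything):
  sorted[0] = $baabbbbbbbbb
  sorted[1] = aabbbbbbbbb$b
  sorted[2] = abbbbbbbbb$ba
  sorted[3] = b$baabbbbbbbb
  sorted[4] = baabbbbbbbbb$
  sorted[5] = bb$baabbbbbbb
  sorted[6] = bbb$baabbbbbb
  sorted[7] = bbbb$baabbbbb
  sorted[8] = bbbbb$baabbbb
  sorted[9] = bbbbbb$baabbb
  sorted[10] = bbbbbbb$baabb
  sorted[11] = bbbbbbbb$baab
  sorted[12] = bbbbbbbbb$baa
sorted[5] = bb$baabbbbbbb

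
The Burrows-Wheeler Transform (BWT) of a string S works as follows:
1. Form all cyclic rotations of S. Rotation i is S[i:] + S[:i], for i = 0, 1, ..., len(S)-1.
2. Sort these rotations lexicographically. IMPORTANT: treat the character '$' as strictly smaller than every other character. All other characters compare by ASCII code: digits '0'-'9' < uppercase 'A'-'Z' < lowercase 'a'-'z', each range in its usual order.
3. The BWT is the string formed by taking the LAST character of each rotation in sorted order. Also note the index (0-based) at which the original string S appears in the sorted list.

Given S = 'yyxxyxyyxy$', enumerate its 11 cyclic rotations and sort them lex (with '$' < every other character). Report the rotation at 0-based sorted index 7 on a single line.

All 11 rotations (rotation i = S[i:]+S[:i]):
  rot[0] = yyxxyxyyxy$
  rot[1] = yxxyxyyxy$y
  rot[2] = xxyxyyxy$yy
  rot[3] = xyxyyxy$yyx
  rot[4] = yxyyxy$yyxx
  rot[5] = xyyxy$yyxxy
  rot[6] = yyxy$yyxxyx
  rot[7] = yxy$yyxxyxy
  rot[8] = xy$yyxxyxyy
  rot[9] = y$yyxxyxyyx
  rot[10] = $yyxxyxyyxy
Sorted (with $ < everything):
  sorted[0] = $yyxxyxyyxy
  sorted[1] = xxyxyyxy$yy
  sorted[2] = xy$yyxxyxyy
  sorted[3] = xyxyyxy$yyx
  sorted[4] = xyyxy$yyxxy
  sorted[5] = y$yyxxyxyyx
  sorted[6] = yxxyxyyxy$y
  sorted[7] = yxy$yyxxyxy
  sorted[8] = yxyyxy$yyxx
  sorted[9] = yyxxyxyyxy$
  sorted[10] = yyxy$yyxxyx
sorted[7] = yxy$yyxxyxy

Answer: yxy$yyxxyxy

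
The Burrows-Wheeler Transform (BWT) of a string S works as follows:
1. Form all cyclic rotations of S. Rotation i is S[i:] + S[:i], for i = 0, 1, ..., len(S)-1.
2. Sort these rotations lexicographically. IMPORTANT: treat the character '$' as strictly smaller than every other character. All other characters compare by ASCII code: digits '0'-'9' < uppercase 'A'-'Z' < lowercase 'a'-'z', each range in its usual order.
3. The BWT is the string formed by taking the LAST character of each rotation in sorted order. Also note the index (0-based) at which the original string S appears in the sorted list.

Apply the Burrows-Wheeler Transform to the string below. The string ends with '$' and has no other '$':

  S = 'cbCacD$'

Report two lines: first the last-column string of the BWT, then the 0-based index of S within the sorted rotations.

All 7 rotations (rotation i = S[i:]+S[:i]):
  rot[0] = cbCacD$
  rot[1] = bCacD$c
  rot[2] = CacD$cb
  rot[3] = acD$cbC
  rot[4] = cD$cbCa
  rot[5] = D$cbCac
  rot[6] = $cbCacD
Sorted (with $ < everything):
  sorted[0] = $cbCacD  (last char: 'D')
  sorted[1] = CacD$cb  (last char: 'b')
  sorted[2] = D$cbCac  (last char: 'c')
  sorted[3] = acD$cbC  (last char: 'C')
  sorted[4] = bCacD$c  (last char: 'c')
  sorted[5] = cD$cbCa  (last char: 'a')
  sorted[6] = cbCacD$  (last char: '$')
Last column: DbcCca$
Original string S is at sorted index 6

Answer: DbcCca$
6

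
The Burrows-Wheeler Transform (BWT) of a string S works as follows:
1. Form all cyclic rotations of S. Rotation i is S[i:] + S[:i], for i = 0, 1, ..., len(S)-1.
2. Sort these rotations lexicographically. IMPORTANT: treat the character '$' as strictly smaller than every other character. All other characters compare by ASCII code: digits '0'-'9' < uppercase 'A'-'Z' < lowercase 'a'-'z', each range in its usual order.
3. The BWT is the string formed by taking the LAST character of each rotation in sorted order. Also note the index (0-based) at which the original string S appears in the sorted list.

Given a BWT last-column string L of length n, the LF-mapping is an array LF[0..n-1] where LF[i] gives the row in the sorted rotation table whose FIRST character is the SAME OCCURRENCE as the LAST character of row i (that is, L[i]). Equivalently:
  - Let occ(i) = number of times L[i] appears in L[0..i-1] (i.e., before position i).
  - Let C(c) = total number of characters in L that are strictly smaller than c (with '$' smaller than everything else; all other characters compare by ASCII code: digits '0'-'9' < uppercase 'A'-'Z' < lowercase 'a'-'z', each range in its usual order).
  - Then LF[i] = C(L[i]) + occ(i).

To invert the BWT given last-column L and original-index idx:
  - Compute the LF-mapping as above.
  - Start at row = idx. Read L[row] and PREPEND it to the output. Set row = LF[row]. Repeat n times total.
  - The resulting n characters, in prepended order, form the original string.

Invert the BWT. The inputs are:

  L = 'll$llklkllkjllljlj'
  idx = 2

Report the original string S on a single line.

LF mapping: 7 8 0 9 10 4 11 5 12 13 6 1 14 15 16 2 17 3
Walk LF starting at row 2, prepending L[row]:
  step 1: row=2, L[2]='$', prepend. Next row=LF[2]=0
  step 2: row=0, L[0]='l', prepend. Next row=LF[0]=7
  step 3: row=7, L[7]='k', prepend. Next row=LF[7]=5
  step 4: row=5, L[5]='k', prepend. Next row=LF[5]=4
  step 5: row=4, L[4]='l', prepend. Next row=LF[4]=10
  step 6: row=10, L[10]='k', prepend. Next row=LF[10]=6
  step 7: row=6, L[6]='l', prepend. Next row=LF[6]=11
  step 8: row=11, L[11]='j', prepend. Next row=LF[11]=1
  step 9: row=1, L[1]='l', prepend. Next row=LF[1]=8
  step 10: row=8, L[8]='l', prepend. Next row=LF[8]=12
  step 11: row=12, L[12]='l', prepend. Next row=LF[12]=14
  step 12: row=14, L[14]='l', prepend. Next row=LF[14]=16
  step 13: row=16, L[16]='l', prepend. Next row=LF[16]=17
  step 14: row=17, L[17]='j', prepend. Next row=LF[17]=3
  step 15: row=3, L[3]='l', prepend. Next row=LF[3]=9
  step 16: row=9, L[9]='l', prepend. Next row=LF[9]=13
  step 17: row=13, L[13]='l', prepend. Next row=LF[13]=15
  step 18: row=15, L[15]='j', prepend. Next row=LF[15]=2
Reversed output: jllljllllljlklkkl$

Answer: jllljllllljlklkkl$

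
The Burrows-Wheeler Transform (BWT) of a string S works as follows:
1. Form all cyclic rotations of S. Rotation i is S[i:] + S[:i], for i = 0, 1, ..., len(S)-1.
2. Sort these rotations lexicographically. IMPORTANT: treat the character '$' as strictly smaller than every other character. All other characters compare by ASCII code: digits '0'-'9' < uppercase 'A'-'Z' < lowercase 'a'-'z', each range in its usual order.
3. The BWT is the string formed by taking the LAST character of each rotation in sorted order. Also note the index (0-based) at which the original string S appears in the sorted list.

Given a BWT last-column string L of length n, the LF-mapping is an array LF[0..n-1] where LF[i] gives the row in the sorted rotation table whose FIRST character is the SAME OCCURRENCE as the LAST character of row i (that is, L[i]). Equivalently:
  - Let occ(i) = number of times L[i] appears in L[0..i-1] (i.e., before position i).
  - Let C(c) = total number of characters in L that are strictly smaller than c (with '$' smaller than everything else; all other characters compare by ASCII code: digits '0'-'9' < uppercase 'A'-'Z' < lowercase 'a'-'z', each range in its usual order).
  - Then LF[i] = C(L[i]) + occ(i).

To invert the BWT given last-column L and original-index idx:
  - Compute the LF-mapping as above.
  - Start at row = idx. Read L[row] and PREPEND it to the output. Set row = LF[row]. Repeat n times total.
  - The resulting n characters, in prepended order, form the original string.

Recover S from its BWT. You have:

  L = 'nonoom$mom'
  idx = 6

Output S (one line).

Answer: omnmomoon$

Derivation:
LF mapping: 4 6 5 7 8 1 0 2 9 3
Walk LF starting at row 6, prepending L[row]:
  step 1: row=6, L[6]='$', prepend. Next row=LF[6]=0
  step 2: row=0, L[0]='n', prepend. Next row=LF[0]=4
  step 3: row=4, L[4]='o', prepend. Next row=LF[4]=8
  step 4: row=8, L[8]='o', prepend. Next row=LF[8]=9
  step 5: row=9, L[9]='m', prepend. Next row=LF[9]=3
  step 6: row=3, L[3]='o', prepend. Next row=LF[3]=7
  step 7: row=7, L[7]='m', prepend. Next row=LF[7]=2
  step 8: row=2, L[2]='n', prepend. Next row=LF[2]=5
  step 9: row=5, L[5]='m', prepend. Next row=LF[5]=1
  step 10: row=1, L[1]='o', prepend. Next row=LF[1]=6
Reversed output: omnmomoon$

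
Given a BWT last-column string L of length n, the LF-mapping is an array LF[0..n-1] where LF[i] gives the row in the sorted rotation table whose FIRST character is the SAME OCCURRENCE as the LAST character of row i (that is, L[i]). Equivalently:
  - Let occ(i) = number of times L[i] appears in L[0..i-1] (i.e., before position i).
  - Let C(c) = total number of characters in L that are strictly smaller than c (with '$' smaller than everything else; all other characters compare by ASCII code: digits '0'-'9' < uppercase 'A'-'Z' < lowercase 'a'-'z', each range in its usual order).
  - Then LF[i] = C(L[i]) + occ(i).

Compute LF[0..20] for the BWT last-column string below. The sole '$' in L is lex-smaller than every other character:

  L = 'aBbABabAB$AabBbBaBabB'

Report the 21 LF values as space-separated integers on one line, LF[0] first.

Char counts: '$':1, 'A':3, 'B':7, 'a':5, 'b':5
C (first-col start): C('$')=0, C('A')=1, C('B')=4, C('a')=11, C('b')=16
L[0]='a': occ=0, LF[0]=C('a')+0=11+0=11
L[1]='B': occ=0, LF[1]=C('B')+0=4+0=4
L[2]='b': occ=0, LF[2]=C('b')+0=16+0=16
L[3]='A': occ=0, LF[3]=C('A')+0=1+0=1
L[4]='B': occ=1, LF[4]=C('B')+1=4+1=5
L[5]='a': occ=1, LF[5]=C('a')+1=11+1=12
L[6]='b': occ=1, LF[6]=C('b')+1=16+1=17
L[7]='A': occ=1, LF[7]=C('A')+1=1+1=2
L[8]='B': occ=2, LF[8]=C('B')+2=4+2=6
L[9]='$': occ=0, LF[9]=C('$')+0=0+0=0
L[10]='A': occ=2, LF[10]=C('A')+2=1+2=3
L[11]='a': occ=2, LF[11]=C('a')+2=11+2=13
L[12]='b': occ=2, LF[12]=C('b')+2=16+2=18
L[13]='B': occ=3, LF[13]=C('B')+3=4+3=7
L[14]='b': occ=3, LF[14]=C('b')+3=16+3=19
L[15]='B': occ=4, LF[15]=C('B')+4=4+4=8
L[16]='a': occ=3, LF[16]=C('a')+3=11+3=14
L[17]='B': occ=5, LF[17]=C('B')+5=4+5=9
L[18]='a': occ=4, LF[18]=C('a')+4=11+4=15
L[19]='b': occ=4, LF[19]=C('b')+4=16+4=20
L[20]='B': occ=6, LF[20]=C('B')+6=4+6=10

Answer: 11 4 16 1 5 12 17 2 6 0 3 13 18 7 19 8 14 9 15 20 10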